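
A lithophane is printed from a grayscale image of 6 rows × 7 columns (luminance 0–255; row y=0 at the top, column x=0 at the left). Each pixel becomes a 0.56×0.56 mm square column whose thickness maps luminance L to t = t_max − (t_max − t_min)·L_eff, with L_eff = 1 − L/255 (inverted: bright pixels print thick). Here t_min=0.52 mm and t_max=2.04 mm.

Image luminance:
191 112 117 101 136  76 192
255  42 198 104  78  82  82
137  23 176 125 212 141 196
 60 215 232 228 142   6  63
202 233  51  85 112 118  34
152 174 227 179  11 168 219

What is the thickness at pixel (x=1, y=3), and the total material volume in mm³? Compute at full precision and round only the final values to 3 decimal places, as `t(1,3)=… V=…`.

t(1,3)=1.802 V=17.480

span = t_max - t_min = 2.04 - 0.52 = 1.520
L(1,3) = 215, L_eff = 1 - 215/255 = 0.156863 (inverted)
t(1,3) = 2.04 - 1.520·0.156863 = 1.802
Σt over all 6·7 pixels = 355336/6375 ≈ 55.7389804
V = pitch²·Σt = 0.56²·355336/6375 = 17.480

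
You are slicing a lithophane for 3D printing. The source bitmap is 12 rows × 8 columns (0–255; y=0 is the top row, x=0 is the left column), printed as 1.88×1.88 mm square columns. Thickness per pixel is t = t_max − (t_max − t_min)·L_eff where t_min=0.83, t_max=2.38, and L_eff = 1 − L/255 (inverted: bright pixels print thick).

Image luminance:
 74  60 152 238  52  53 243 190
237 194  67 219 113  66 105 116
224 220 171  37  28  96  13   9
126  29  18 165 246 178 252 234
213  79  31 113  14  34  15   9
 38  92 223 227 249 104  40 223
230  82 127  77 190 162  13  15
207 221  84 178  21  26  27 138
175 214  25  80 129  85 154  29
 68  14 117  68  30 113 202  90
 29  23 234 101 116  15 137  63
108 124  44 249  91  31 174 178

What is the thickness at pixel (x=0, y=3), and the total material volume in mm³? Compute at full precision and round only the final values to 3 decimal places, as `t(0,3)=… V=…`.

t(0,3)=1.596 V=518.736

span = t_max - t_min = 2.38 - 0.83 = 1.550
L(0,3) = 126, L_eff = 1 - 126/255 = 0.505882 (inverted)
t(0,3) = 2.38 - 1.550·0.505882 = 1.596
Σt over all 12·8 pixels = 49901/340 ≈ 146.7676471
V = pitch²·Σt = 1.88²·49901/340 = 518.736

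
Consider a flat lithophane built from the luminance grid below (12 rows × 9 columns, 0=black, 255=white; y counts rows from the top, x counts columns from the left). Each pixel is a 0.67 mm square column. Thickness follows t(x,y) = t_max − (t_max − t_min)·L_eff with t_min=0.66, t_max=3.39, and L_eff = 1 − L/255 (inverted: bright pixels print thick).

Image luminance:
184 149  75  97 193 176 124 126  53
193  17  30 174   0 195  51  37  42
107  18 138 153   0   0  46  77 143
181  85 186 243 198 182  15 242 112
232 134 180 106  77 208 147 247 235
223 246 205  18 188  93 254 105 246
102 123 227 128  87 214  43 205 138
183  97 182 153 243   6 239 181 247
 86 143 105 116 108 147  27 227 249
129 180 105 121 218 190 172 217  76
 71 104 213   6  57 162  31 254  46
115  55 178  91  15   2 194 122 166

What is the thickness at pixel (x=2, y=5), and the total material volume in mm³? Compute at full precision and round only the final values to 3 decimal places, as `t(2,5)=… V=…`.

span = t_max - t_min = 3.39 - 0.66 = 2.730
L(2,5) = 205, L_eff = 1 - 205/255 = 0.196078 (inverted)
t(2,5) = 3.39 - 2.730·0.196078 = 2.855
Σt over all 12·9 pixels = 961871/4250 ≈ 226.3225882
V = pitch²·Σt = 0.67²·961871/4250 = 101.596

t(2,5)=2.855 V=101.596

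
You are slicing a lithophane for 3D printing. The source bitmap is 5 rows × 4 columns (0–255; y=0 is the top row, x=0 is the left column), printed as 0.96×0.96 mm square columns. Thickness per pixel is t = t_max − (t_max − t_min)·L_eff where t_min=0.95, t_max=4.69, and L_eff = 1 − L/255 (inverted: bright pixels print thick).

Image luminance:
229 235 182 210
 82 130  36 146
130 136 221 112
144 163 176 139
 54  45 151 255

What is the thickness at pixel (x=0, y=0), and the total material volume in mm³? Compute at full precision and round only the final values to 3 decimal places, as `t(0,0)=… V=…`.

span = t_max - t_min = 4.69 - 0.95 = 3.740
L(0,0) = 229, L_eff = 1 - 229/255 = 0.101961 (inverted)
t(0,0) = 4.69 - 3.740·0.101961 = 4.309
Σt over all 5·4 pixels = 62.648
V = pitch²·Σt = 0.96²·62.648 = 57.736

t(0,0)=4.309 V=57.736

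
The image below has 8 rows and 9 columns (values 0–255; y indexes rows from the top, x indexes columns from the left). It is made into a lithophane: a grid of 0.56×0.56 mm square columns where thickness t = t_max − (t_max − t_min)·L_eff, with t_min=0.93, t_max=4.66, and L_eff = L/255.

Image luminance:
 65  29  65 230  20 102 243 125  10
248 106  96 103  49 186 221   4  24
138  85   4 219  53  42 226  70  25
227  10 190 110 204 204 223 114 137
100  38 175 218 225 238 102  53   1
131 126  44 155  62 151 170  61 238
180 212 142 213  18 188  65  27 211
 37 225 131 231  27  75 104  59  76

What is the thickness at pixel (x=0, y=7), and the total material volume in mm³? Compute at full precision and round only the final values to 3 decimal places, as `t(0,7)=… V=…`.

span = t_max - t_min = 4.66 - 0.93 = 3.730
L(0,7) = 37, L_eff = 37/255 = 0.145098
t(0,7) = 4.66 - 3.730·0.145098 = 4.119
Σt over all 8·9 pixels = 1326173/6375 ≈ 208.0271373
V = pitch²·Σt = 0.56²·1326173/6375 = 65.237

t(0,7)=4.119 V=65.237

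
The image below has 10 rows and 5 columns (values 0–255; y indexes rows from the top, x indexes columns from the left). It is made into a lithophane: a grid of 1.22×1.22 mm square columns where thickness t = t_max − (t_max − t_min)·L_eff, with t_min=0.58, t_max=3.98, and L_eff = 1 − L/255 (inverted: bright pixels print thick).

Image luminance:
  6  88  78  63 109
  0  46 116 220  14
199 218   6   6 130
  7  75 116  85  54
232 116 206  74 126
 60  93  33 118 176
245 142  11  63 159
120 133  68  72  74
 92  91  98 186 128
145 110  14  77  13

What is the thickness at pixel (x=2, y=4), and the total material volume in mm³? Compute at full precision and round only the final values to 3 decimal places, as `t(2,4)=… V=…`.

span = t_max - t_min = 3.98 - 0.58 = 3.400
L(2,4) = 206, L_eff = 1 - 206/255 = 0.192157 (inverted)
t(2,4) = 3.98 - 3.400·0.192157 = 3.327
Σt over all 10·5 pixels = 94.48
V = pitch²·Σt = 1.22²·94.48 = 140.624

t(2,4)=3.327 V=140.624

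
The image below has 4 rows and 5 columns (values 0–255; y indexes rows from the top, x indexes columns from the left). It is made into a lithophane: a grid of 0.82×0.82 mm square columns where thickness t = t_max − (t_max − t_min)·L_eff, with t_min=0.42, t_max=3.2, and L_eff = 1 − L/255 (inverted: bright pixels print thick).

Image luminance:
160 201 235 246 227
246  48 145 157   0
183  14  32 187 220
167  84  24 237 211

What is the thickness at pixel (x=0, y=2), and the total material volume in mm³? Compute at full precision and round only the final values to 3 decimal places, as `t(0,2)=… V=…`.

t(0,2)=2.415 V=27.816

span = t_max - t_min = 3.2 - 0.42 = 2.780
L(0,2) = 183, L_eff = 1 - 183/255 = 0.282353 (inverted)
t(0,2) = 3.2 - 2.780·0.282353 = 2.415
Σt over all 4·5 pixels = 87906/2125 ≈ 41.3675294
V = pitch²·Σt = 0.82²·87906/2125 = 27.816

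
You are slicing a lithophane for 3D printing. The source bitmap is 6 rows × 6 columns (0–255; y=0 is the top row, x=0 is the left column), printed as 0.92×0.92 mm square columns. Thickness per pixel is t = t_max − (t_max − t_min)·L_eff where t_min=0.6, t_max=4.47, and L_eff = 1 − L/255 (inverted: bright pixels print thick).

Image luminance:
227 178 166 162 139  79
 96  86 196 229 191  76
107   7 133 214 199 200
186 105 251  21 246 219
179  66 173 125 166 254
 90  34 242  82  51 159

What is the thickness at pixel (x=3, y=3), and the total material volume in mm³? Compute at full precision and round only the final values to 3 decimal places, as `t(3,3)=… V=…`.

span = t_max - t_min = 4.47 - 0.6 = 3.870
L(3,3) = 21, L_eff = 1 - 21/255 = 0.917647 (inverted)
t(3,3) = 4.47 - 3.870·0.917647 = 0.919
Σt over all 6·6 pixels = 435843/4250 ≈ 102.5512941
V = pitch²·Σt = 0.92²·435843/4250 = 86.799

t(3,3)=0.919 V=86.799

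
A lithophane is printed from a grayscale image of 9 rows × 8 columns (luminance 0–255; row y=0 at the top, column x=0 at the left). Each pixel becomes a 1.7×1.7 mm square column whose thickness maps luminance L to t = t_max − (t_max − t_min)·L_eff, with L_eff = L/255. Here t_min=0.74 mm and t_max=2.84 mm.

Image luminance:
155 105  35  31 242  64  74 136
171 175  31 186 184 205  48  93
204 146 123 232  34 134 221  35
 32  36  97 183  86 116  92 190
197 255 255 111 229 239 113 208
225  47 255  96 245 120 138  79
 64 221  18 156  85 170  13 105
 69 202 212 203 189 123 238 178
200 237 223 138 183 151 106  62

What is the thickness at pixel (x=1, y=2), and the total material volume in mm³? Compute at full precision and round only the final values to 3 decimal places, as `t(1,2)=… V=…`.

t(1,2)=1.638 V=346.902

span = t_max - t_min = 2.84 - 0.74 = 2.100
L(1,2) = 146, L_eff = 146/255 = 0.572549
t(1,2) = 2.84 - 2.100·0.572549 = 1.638
Σt over all 9·8 pixels = 10203/85 ≈ 120.0352941
V = pitch²·Σt = 1.7²·10203/85 = 346.902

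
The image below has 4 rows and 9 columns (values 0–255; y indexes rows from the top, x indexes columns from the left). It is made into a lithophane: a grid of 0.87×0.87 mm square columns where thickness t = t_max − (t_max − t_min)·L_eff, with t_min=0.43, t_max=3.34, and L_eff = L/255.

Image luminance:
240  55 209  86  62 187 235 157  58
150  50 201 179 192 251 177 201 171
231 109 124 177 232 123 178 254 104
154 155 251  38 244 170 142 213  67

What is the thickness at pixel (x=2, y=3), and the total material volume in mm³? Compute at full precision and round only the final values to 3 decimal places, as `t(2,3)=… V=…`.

span = t_max - t_min = 3.34 - 0.43 = 2.910
L(2,3) = 251, L_eff = 251/255 = 0.984314
t(2,3) = 3.34 - 2.910·0.984314 = 0.476
Σt over all 4·9 pixels = 456821/8500 ≈ 53.7436471
V = pitch²·Σt = 0.87²·456821/8500 = 40.679

t(2,3)=0.476 V=40.679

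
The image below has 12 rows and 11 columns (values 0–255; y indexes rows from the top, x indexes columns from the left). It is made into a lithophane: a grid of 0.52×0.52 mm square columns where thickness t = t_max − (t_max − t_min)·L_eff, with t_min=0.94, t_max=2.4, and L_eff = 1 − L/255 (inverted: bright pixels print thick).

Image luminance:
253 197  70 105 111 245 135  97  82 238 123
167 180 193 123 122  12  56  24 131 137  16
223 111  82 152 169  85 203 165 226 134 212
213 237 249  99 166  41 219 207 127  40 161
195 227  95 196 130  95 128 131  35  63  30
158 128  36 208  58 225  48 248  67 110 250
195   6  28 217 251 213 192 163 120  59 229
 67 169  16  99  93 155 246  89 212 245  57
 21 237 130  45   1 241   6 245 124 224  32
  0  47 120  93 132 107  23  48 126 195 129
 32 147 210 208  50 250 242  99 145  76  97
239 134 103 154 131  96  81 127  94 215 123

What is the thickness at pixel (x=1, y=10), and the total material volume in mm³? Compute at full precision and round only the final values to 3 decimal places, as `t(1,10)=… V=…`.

span = t_max - t_min = 2.4 - 0.94 = 1.460
L(1,10) = 147, L_eff = 1 - 147/255 = 0.423529 (inverted)
t(1,10) = 2.4 - 1.460·0.423529 = 1.782
Σt over all 12·11 pixels = 2874047/12750 ≈ 225.4154510
V = pitch²·Σt = 0.52²·2874047/12750 = 60.952

t(1,10)=1.782 V=60.952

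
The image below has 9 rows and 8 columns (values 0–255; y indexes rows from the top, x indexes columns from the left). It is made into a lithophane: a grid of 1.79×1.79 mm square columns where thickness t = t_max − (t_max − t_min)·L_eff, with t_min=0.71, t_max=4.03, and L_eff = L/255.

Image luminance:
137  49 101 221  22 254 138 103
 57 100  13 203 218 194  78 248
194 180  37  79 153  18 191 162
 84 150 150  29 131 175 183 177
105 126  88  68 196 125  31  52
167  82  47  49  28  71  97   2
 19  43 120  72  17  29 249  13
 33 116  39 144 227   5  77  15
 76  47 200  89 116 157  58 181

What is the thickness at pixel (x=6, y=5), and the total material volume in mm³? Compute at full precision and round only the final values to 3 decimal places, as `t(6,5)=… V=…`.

span = t_max - t_min = 4.03 - 0.71 = 3.320
L(6,5) = 97, L_eff = 97/255 = 0.380392
t(6,5) = 4.03 - 3.320·0.380392 = 2.767
Σt over all 9·8 pixels = 242051/1275 ≈ 189.8439216
V = pitch²·Σt = 1.79²·242051/1275 = 608.279

t(6,5)=2.767 V=608.279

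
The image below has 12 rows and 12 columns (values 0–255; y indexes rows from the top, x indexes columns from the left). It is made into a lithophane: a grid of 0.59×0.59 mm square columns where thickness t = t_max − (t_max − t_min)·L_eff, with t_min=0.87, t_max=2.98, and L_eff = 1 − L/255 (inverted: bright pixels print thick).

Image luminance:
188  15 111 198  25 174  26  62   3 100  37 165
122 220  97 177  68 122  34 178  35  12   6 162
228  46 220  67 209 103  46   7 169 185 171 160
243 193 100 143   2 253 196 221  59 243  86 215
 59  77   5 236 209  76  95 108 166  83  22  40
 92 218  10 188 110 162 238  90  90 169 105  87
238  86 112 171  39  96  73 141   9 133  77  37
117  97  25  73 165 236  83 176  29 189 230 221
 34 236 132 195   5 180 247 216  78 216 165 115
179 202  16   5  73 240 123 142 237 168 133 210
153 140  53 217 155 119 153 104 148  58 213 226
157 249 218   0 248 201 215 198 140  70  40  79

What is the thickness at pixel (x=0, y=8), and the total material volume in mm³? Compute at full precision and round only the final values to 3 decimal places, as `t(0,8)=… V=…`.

t(0,8)=1.151 V=97.159

span = t_max - t_min = 2.98 - 0.87 = 2.110
L(0,8) = 34, L_eff = 1 - 34/255 = 0.866667 (inverted)
t(0,8) = 2.98 - 2.110·0.866667 = 1.151
Σt over all 12·12 pixels = 2372447/8500 ≈ 279.1114118
V = pitch²·Σt = 0.59²·2372447/8500 = 97.159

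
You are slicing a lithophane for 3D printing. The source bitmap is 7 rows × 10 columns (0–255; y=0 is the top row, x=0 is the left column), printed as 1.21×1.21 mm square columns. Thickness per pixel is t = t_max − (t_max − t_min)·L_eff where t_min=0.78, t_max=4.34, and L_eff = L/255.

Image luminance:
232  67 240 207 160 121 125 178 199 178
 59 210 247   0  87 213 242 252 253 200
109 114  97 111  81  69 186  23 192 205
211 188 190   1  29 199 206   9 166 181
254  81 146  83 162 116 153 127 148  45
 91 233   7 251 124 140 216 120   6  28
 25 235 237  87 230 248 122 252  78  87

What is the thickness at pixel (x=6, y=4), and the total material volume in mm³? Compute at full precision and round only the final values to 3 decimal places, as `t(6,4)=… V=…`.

span = t_max - t_min = 4.34 - 0.78 = 3.560
L(6,4) = 153, L_eff = 153/255 = 0.600000
t(6,4) = 4.34 - 3.560·0.600000 = 2.204
Σt over all 7·10 pixels = 1031684/6375 ≈ 161.8327843
V = pitch²·Σt = 1.21²·1031684/6375 = 236.939

t(6,4)=2.204 V=236.939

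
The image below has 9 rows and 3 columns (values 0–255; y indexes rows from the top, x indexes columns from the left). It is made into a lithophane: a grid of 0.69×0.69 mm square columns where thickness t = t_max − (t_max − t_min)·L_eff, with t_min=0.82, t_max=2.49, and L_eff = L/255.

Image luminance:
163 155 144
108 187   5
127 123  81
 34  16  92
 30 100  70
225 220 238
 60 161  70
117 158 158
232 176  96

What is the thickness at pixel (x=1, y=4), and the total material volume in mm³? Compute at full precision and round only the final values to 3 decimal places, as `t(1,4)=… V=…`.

span = t_max - t_min = 2.49 - 0.82 = 1.670
L(1,4) = 100, L_eff = 100/255 = 0.392157
t(1,4) = 2.49 - 1.670·0.392157 = 1.835
Σt over all 9·3 pixels = 1155583/25500 ≈ 45.3169804
V = pitch²·Σt = 0.69²·1155583/25500 = 21.575

t(1,4)=1.835 V=21.575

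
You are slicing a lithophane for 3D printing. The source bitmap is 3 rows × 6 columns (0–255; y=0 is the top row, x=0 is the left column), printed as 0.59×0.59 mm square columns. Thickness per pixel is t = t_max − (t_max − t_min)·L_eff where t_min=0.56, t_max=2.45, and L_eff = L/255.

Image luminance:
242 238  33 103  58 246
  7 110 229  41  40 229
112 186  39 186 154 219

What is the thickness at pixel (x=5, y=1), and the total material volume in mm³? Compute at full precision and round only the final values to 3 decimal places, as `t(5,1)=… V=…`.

span = t_max - t_min = 2.45 - 0.56 = 1.890
L(5,1) = 229, L_eff = 229/255 = 0.898039
t(5,1) = 2.45 - 1.890·0.898039 = 0.753
Σt over all 3·6 pixels = 109557/4250 ≈ 25.7781176
V = pitch²·Σt = 0.59²·109557/4250 = 8.973

t(5,1)=0.753 V=8.973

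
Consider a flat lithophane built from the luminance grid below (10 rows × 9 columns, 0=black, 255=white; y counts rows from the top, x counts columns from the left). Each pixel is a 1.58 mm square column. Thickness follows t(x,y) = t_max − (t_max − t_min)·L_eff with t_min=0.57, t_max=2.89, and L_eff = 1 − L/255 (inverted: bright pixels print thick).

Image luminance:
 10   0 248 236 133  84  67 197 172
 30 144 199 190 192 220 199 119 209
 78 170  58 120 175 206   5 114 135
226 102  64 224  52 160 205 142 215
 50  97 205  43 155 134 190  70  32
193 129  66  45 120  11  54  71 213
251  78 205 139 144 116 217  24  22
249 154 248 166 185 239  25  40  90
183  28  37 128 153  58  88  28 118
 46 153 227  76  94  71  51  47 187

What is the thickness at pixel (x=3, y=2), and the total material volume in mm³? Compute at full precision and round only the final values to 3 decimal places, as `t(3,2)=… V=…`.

span = t_max - t_min = 2.89 - 0.57 = 2.320
L(3,2) = 120, L_eff = 1 - 120/255 = 0.529412 (inverted)
t(3,2) = 2.89 - 2.320·0.529412 = 1.662
Σt over all 10·9 pixels = 656621/4250 ≈ 154.4990588
V = pitch²·Σt = 1.58²·656621/4250 = 385.691

t(3,2)=1.662 V=385.691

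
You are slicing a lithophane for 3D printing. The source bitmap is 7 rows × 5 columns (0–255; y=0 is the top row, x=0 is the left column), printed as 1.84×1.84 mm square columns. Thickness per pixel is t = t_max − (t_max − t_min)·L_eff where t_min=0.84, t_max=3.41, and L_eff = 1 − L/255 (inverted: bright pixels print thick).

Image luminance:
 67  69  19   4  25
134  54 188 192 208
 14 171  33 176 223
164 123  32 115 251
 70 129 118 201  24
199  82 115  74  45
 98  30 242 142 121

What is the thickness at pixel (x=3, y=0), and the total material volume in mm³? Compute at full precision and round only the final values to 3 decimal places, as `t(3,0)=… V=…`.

t(3,0)=0.880 V=234.385

span = t_max - t_min = 3.41 - 0.84 = 2.570
L(3,0) = 4, L_eff = 1 - 4/255 = 0.984314 (inverted)
t(3,0) = 3.41 - 2.570·0.984314 = 0.880
Σt over all 7·5 pixels = 441341/6375 ≈ 69.2299608
V = pitch²·Σt = 1.84²·441341/6375 = 234.385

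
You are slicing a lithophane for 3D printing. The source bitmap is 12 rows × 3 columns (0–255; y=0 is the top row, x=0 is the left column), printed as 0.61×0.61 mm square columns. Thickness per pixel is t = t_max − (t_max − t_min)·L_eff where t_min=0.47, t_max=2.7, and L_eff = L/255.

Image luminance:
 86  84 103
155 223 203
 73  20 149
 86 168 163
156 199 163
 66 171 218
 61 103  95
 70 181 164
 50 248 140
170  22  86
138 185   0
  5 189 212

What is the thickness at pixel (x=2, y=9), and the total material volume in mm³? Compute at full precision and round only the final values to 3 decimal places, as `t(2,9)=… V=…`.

t(2,9)=1.948 V=21.183

span = t_max - t_min = 2.7 - 0.47 = 2.230
L(2,9) = 86, L_eff = 86/255 = 0.337255
t(2,9) = 2.7 - 2.230·0.337255 = 1.948
Σt over all 12·3 pixels = 96779/1700 ≈ 56.9288235
V = pitch²·Σt = 0.61²·96779/1700 = 21.183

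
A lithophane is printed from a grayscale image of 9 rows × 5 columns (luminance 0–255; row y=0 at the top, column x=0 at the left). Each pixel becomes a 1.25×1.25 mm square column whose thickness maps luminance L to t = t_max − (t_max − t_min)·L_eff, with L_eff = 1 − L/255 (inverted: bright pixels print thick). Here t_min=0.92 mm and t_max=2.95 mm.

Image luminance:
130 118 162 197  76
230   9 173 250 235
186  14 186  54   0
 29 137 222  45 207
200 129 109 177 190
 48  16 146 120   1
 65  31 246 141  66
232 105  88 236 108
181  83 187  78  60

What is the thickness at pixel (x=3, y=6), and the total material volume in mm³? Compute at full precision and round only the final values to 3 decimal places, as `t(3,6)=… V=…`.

span = t_max - t_min = 2.95 - 0.92 = 2.030
L(3,6) = 141, L_eff = 1 - 141/255 = 0.447059 (inverted)
t(3,6) = 2.95 - 2.030·0.447059 = 2.042
Σt over all 9·5 pixels = 737803/8500 ≈ 86.8003529
V = pitch²·Σt = 1.25²·737803/8500 = 135.626

t(3,6)=2.042 V=135.626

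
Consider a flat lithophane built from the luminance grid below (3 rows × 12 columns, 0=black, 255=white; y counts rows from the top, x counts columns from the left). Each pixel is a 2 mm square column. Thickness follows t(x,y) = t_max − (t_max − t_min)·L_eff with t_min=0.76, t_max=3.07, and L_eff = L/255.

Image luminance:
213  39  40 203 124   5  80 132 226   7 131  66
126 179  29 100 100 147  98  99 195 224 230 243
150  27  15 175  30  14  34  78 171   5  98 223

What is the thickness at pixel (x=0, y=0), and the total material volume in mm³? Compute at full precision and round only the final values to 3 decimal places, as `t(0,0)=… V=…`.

span = t_max - t_min = 3.07 - 0.76 = 2.310
L(0,0) = 213, L_eff = 213/255 = 0.835294
t(0,0) = 3.07 - 2.310·0.835294 = 1.140
Σt over all 3·12 pixels = 156777/2125 ≈ 73.7774118
V = pitch²·Σt = 2²·156777/2125 = 295.110

t(0,0)=1.140 V=295.110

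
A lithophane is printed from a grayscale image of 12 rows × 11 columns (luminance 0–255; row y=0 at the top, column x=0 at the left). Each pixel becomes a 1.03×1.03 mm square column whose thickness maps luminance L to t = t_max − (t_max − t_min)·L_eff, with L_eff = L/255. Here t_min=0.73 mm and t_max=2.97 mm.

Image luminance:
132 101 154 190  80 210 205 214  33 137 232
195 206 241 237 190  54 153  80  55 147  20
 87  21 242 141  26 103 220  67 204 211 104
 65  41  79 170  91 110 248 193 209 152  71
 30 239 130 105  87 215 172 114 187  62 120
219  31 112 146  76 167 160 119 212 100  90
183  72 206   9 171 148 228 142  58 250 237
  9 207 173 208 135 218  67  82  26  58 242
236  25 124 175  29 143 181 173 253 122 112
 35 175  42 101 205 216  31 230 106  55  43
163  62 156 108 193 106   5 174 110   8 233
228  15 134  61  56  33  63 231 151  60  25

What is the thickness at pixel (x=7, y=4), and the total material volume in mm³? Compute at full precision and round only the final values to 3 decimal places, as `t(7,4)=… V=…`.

t(7,4)=1.969 V=254.412

span = t_max - t_min = 2.97 - 0.73 = 2.240
L(7,4) = 114, L_eff = 114/255 = 0.447059
t(7,4) = 2.97 - 2.240·0.447059 = 1.969
Σt over all 12·11 pixels = 61151/255 ≈ 239.8078431
V = pitch²·Σt = 1.03²·61151/255 = 254.412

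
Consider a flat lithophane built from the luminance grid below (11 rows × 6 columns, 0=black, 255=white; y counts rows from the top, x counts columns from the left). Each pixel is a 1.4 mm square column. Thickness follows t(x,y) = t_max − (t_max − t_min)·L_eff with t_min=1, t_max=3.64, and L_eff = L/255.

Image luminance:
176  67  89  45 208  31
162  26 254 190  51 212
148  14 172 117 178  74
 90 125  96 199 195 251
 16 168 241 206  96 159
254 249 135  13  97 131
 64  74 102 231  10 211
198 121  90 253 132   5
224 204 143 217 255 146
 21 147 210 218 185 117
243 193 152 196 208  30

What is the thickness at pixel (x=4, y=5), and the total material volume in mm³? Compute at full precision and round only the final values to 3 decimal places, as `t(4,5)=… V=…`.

span = t_max - t_min = 3.64 - 1 = 2.640
L(4,5) = 97, L_eff = 97/255 = 0.380392
t(4,5) = 3.64 - 2.640·0.380392 = 2.636
Σt over all 11·6 pixels = 60148/425 ≈ 141.5247059
V = pitch²·Σt = 1.4²·60148/425 = 277.388

t(4,5)=2.636 V=277.388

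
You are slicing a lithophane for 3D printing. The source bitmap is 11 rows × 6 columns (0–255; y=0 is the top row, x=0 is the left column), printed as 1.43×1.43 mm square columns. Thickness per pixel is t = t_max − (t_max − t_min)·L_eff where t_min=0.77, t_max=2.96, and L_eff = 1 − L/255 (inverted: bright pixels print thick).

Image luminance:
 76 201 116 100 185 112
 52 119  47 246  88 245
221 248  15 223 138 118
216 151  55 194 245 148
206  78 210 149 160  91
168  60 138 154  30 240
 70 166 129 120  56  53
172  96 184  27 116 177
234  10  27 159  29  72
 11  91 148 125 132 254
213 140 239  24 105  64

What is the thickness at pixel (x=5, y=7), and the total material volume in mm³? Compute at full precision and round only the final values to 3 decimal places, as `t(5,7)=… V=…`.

span = t_max - t_min = 2.96 - 0.77 = 2.190
L(5,7) = 177, L_eff = 1 - 177/255 = 0.305882 (inverted)
t(5,7) = 2.96 - 2.190·0.305882 = 2.290
Σt over all 11·6 pixels = 266512/2125 ≈ 125.4174118
V = pitch²·Σt = 1.43²·266512/2125 = 256.466

t(5,7)=2.290 V=256.466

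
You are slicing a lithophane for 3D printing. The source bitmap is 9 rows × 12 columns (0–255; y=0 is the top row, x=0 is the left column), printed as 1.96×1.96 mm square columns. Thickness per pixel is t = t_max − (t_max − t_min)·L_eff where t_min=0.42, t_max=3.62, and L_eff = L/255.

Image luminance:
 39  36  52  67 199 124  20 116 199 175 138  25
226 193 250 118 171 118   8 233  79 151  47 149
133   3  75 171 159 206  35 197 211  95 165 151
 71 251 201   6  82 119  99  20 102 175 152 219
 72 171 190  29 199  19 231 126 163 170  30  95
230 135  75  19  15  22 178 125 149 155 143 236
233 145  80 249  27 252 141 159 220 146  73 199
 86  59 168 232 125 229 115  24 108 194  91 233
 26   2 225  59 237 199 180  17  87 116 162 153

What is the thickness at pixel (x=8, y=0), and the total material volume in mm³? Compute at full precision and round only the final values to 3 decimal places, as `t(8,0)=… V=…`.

t(8,0)=1.123 V=824.151

span = t_max - t_min = 3.62 - 0.42 = 3.200
L(8,0) = 199, L_eff = 199/255 = 0.780392
t(8,0) = 3.62 - 3.200·0.780392 = 1.123
Σt over all 9·12 pixels = 3218/15 ≈ 214.5333333
V = pitch²·Σt = 1.96²·3218/15 = 824.151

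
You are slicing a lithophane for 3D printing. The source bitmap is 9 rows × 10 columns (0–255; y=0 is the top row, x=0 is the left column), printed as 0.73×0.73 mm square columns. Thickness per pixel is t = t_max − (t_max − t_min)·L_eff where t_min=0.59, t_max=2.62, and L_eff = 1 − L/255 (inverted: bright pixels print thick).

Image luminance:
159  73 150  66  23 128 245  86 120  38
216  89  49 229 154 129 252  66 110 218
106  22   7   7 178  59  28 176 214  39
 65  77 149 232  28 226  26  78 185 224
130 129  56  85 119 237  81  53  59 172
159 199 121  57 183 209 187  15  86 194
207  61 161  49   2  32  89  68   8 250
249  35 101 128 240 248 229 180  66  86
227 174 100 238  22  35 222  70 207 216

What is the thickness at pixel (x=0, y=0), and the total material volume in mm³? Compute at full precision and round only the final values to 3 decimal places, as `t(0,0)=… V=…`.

t(0,0)=1.856 V=76.053

span = t_max - t_min = 2.62 - 0.59 = 2.030
L(0,0) = 159, L_eff = 1 - 159/255 = 0.376471 (inverted)
t(0,0) = 2.62 - 2.030·0.376471 = 1.856
Σt over all 9·10 pixels = 3639221/25500 ≈ 142.7145490
V = pitch²·Σt = 0.73²·3639221/25500 = 76.053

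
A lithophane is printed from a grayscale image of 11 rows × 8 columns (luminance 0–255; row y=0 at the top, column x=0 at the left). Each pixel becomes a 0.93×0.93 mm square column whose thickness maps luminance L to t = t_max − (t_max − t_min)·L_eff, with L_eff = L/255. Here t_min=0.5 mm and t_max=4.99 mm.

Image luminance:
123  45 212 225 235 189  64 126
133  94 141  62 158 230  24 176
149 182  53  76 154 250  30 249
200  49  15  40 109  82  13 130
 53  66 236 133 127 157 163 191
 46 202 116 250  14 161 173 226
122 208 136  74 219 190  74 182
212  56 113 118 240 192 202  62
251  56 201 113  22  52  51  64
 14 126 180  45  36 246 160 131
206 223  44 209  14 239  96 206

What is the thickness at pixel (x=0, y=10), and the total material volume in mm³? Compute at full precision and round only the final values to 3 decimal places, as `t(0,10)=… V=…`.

t(0,10)=1.363 V=201.356

span = t_max - t_min = 4.99 - 0.5 = 4.490
L(0,10) = 206, L_eff = 206/255 = 0.807843
t(0,10) = 4.99 - 4.490·0.807843 = 1.363
Σt over all 11·8 pixels = 5936627/25500 ≈ 232.8089020
V = pitch²·Σt = 0.93²·5936627/25500 = 201.356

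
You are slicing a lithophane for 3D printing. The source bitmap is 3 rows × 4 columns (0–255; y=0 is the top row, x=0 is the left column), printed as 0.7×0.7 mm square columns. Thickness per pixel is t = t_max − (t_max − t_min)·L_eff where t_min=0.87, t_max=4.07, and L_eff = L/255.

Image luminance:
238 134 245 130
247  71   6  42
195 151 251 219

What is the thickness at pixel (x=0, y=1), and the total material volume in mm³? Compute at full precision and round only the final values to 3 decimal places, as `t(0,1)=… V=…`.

span = t_max - t_min = 4.07 - 0.87 = 3.200
L(0,1) = 247, L_eff = 247/255 = 0.968627
t(0,1) = 4.07 - 3.200·0.968627 = 0.970
Σt over all 3·4 pixels = 10469/425 ≈ 24.6329412
V = pitch²·Σt = 0.7²·10469/425 = 12.070

t(0,1)=0.970 V=12.070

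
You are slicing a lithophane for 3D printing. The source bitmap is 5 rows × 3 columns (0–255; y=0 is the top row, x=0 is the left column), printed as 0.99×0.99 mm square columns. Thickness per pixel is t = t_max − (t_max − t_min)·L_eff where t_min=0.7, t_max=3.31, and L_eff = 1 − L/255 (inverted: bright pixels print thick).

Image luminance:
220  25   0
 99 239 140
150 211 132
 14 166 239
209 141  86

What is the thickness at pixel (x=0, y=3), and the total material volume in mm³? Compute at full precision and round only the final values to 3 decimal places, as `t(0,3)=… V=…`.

t(0,3)=0.843 V=31.067

span = t_max - t_min = 3.31 - 0.7 = 2.610
L(0,3) = 14, L_eff = 1 - 14/255 = 0.945098 (inverted)
t(0,3) = 3.31 - 2.610·0.945098 = 0.843
Σt over all 5·3 pixels = 269427/8500 ≈ 31.6972941
V = pitch²·Σt = 0.99²·269427/8500 = 31.067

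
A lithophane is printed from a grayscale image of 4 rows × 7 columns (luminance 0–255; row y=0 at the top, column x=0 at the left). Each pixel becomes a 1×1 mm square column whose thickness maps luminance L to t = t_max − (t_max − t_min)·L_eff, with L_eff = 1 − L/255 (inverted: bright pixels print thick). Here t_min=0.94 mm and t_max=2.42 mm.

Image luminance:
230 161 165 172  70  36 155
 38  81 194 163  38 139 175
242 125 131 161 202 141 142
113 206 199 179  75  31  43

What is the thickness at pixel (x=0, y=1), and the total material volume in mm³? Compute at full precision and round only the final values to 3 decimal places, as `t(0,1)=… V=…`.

t(0,1)=1.161 V=48.416

span = t_max - t_min = 2.42 - 0.94 = 1.480
L(0,1) = 38, L_eff = 1 - 38/255 = 0.850980 (inverted)
t(0,1) = 2.42 - 1.480·0.850980 = 1.161
Σt over all 4·7 pixels = 102883/2125 ≈ 48.4155294
V = pitch²·Σt = 1²·102883/2125 = 48.416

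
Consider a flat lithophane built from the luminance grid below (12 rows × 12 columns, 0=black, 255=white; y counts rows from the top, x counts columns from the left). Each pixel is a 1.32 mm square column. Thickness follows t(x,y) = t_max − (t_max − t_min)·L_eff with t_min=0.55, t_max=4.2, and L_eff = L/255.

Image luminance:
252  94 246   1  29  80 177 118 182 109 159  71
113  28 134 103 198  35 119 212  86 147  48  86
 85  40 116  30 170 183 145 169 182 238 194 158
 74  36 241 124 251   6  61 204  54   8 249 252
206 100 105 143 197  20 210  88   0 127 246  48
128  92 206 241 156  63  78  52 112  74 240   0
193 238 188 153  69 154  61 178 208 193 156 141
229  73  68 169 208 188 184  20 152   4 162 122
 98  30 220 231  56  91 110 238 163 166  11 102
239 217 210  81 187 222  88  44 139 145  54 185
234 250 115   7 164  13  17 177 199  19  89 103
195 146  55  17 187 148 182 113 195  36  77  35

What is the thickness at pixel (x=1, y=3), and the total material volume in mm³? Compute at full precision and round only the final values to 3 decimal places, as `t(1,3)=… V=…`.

t(1,3)=3.685 V=588.918

span = t_max - t_min = 4.2 - 0.55 = 3.650
L(1,3) = 36, L_eff = 36/255 = 0.141176
t(1,3) = 4.2 - 3.650·0.141176 = 3.685
Σt over all 12·12 pixels = 86188/255 ≈ 337.9921569
V = pitch²·Σt = 1.32²·86188/255 = 588.918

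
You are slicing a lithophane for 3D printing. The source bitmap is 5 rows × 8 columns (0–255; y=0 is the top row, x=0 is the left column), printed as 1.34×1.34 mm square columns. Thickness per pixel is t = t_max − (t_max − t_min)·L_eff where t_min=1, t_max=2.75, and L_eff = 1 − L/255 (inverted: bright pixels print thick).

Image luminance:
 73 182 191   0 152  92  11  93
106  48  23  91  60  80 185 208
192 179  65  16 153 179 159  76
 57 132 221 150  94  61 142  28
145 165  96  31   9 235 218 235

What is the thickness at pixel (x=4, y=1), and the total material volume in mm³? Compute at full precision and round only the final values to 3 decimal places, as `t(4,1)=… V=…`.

t(4,1)=1.412 V=128.915

span = t_max - t_min = 2.75 - 1 = 1.750
L(4,1) = 60, L_eff = 1 - 60/255 = 0.764706 (inverted)
t(4,1) = 2.75 - 1.750·0.764706 = 1.412
Σt over all 5·8 pixels = 73231/1020 ≈ 71.7950980
V = pitch²·Σt = 1.34²·73231/1020 = 128.915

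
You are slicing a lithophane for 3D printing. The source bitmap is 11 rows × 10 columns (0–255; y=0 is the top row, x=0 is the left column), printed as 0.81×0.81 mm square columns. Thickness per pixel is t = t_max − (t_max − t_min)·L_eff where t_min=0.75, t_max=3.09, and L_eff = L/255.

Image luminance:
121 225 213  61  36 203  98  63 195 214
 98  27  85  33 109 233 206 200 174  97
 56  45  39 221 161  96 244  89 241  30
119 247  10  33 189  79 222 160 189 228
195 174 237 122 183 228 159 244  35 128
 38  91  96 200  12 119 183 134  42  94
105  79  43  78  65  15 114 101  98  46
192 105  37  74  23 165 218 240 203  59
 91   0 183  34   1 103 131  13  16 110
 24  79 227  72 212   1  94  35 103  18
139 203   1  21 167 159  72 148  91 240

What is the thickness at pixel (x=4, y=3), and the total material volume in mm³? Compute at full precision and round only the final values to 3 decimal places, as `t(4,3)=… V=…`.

t(4,3)=1.356 V=145.035

span = t_max - t_min = 3.09 - 0.75 = 2.340
L(4,3) = 189, L_eff = 189/255 = 0.741176
t(4,3) = 3.09 - 2.340·0.741176 = 1.356
Σt over all 11·10 pixels = 469743/2125 ≈ 221.0555294
V = pitch²·Σt = 0.81²·469743/2125 = 145.035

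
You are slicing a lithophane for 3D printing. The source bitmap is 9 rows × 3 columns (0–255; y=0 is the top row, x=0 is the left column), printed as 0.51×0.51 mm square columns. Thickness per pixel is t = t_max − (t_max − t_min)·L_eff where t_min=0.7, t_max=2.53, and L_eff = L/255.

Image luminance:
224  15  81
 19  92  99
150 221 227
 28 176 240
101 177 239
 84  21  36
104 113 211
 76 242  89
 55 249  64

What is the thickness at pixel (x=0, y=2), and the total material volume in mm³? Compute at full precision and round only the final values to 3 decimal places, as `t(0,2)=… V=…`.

span = t_max - t_min = 2.53 - 0.7 = 1.830
L(0,2) = 150, L_eff = 150/255 = 0.588235
t(0,2) = 2.53 - 1.830·0.588235 = 1.454
Σt over all 9·3 pixels = 185611/4250 ≈ 43.6731765
V = pitch²·Σt = 0.51²·185611/4250 = 11.359

t(0,2)=1.454 V=11.359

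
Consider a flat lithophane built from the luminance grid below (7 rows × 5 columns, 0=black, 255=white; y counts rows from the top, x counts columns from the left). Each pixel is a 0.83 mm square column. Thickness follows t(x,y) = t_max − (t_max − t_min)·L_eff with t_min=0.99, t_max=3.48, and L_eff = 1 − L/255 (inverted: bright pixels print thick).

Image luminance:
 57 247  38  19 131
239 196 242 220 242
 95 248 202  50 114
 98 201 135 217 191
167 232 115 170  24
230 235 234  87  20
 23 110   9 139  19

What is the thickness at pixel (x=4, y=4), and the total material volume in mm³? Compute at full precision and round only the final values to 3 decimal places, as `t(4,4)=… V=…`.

t(4,4)=1.224 V=57.478

span = t_max - t_min = 3.48 - 0.99 = 2.490
L(4,4) = 24, L_eff = 1 - 24/255 = 0.905882 (inverted)
t(4,4) = 3.48 - 2.490·0.905882 = 1.224
Σt over all 7·5 pixels = 709193/8500 ≈ 83.4344706
V = pitch²·Σt = 0.83²·709193/8500 = 57.478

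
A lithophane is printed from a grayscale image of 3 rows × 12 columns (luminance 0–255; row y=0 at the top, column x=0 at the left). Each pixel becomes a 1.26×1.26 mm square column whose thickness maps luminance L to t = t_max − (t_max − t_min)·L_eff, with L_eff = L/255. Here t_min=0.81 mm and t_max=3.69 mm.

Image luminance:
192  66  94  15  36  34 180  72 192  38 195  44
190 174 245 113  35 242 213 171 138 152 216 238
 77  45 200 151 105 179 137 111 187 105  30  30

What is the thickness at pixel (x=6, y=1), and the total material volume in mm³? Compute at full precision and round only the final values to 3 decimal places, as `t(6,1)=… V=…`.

span = t_max - t_min = 3.69 - 0.81 = 2.880
L(6,1) = 213, L_eff = 213/255 = 0.835294
t(6,1) = 3.69 - 2.880·0.835294 = 1.284
Σt over all 3·12 pixels = 170877/2125 ≈ 80.4127059
V = pitch²·Σt = 1.26²·170877/2125 = 127.663

t(6,1)=1.284 V=127.663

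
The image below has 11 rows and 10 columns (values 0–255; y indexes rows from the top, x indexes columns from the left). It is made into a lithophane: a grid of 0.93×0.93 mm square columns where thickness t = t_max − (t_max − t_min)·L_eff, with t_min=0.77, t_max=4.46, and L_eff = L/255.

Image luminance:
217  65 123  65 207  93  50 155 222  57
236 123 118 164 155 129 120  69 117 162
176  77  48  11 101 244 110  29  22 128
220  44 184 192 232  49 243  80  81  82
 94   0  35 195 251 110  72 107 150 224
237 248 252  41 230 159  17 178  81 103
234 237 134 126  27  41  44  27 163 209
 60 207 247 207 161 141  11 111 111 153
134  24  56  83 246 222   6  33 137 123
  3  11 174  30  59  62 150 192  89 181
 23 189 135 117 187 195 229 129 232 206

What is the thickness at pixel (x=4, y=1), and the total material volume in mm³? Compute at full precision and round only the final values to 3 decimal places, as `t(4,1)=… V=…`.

span = t_max - t_min = 4.46 - 0.77 = 3.690
L(4,1) = 155, L_eff = 155/255 = 0.607843
t(4,1) = 4.46 - 3.690·0.607843 = 2.217
Σt over all 11·10 pixels = 609196/2125 ≈ 286.6804706
V = pitch²·Σt = 0.93²·609196/2125 = 247.950

t(4,1)=2.217 V=247.950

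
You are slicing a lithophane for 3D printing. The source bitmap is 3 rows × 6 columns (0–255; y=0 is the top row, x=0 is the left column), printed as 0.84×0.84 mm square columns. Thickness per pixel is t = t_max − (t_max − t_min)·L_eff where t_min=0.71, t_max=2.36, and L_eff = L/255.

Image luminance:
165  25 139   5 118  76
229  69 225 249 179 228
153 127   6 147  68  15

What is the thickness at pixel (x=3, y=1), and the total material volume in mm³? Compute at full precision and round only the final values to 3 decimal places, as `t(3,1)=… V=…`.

span = t_max - t_min = 2.36 - 0.71 = 1.650
L(3,1) = 249, L_eff = 249/255 = 0.976471
t(3,1) = 2.36 - 1.650·0.976471 = 0.749
Σt over all 3·6 pixels = 47763/1700 ≈ 28.0958824
V = pitch²·Σt = 0.84²·47763/1700 = 19.824

t(3,1)=0.749 V=19.824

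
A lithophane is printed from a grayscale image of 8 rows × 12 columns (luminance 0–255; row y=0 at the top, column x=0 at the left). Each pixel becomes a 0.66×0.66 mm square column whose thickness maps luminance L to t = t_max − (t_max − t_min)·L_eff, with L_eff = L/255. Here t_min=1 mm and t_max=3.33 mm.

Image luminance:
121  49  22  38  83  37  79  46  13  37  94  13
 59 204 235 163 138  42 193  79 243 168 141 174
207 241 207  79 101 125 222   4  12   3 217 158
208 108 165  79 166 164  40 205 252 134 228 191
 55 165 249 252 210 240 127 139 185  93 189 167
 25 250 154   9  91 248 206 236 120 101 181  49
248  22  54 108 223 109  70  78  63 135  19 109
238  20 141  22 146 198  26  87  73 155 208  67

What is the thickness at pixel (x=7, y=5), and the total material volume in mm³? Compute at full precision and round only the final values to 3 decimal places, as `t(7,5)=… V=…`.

t(7,5)=1.174 V=90.109

span = t_max - t_min = 3.33 - 1 = 2.330
L(7,5) = 236, L_eff = 236/255 = 0.925490
t(7,5) = 3.33 - 2.330·0.925490 = 1.174
Σt over all 8·12 pixels = 5274989/25500 ≈ 206.8623137
V = pitch²·Σt = 0.66²·5274989/25500 = 90.109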